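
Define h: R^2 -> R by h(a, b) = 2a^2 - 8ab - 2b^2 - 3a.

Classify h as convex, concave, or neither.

h is quadratic, so its Hessian is the constant matrix H = [[4, -8], [-8, -4]].
det(H) = -80, tr(H) = 0.
det(H) < 0, so H is indefinite: neither convex nor concave.

neither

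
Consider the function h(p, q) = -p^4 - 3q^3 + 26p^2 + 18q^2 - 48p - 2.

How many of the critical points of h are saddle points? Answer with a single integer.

h separates as a function of p plus a function of q, so ∇h=0 decouples.
∂h/∂p = -4(p - 3)(p - 1)(p + 4) = 0 at p ∈ {-4, 1, 3}; ∂h/∂q = -9q(q - 4) = 0 at q ∈ {0, 4}.
The Hessian is diagonal: diag(h_pp, h_qq). Second derivatives: h_pp(-4)=-140, h_pp(1)=40, h_pp(3)=-56; h_qq(0)=36, h_qq(4)=-36.
Saddle points occur where the two diagonal entries have opposite signs: (-4, 0), (1, 4), (3, 0). Count: 3.

3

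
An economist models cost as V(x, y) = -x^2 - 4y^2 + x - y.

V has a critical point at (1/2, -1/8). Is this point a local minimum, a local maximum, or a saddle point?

The Hessian of V is constant: H = [[-2, 0], [0, -8]].
det(H) = (-2)·(-8) − 0² = 16.
det(H) > 0 and tr(H) = -10 < 0, so H is negative definite and the point is a local maximum.

local maximum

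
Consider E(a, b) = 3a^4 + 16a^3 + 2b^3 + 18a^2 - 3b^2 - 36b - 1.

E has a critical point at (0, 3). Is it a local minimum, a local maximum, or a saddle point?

local minimum

The mixed partial ∂²E/∂a∂b is 0, so the Hessian at any point is diag(E_aa, E_bb) = diag(12(3a^2 + 8a + 3), 6(2b - 1)).
At (0, 3): H = diag(36, 30).
Both eigenvalues are positive, so H is positive definite: a local minimum.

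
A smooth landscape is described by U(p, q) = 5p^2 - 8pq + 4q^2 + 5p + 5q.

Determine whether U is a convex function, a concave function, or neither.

U is quadratic, so its Hessian is the constant matrix H = [[10, -8], [-8, 8]].
det(H) = 16, tr(H) = 18.
det(H) > 0 and tr(H) > 0, so H is positive definite everywhere: convex.

convex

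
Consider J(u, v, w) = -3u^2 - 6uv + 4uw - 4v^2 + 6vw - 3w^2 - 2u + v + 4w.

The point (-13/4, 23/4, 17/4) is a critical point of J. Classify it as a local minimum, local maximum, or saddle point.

local maximum

The Hessian is constant: H = [[-6, -6, 4], [-6, -8, 6], [4, 6, -6]].
Leading principal minors: Δ₁ = -6, Δ₂ = 12, Δ₃ = -16.
The minors alternate sign starting negative (−, +, −), so H is negative definite: a local maximum.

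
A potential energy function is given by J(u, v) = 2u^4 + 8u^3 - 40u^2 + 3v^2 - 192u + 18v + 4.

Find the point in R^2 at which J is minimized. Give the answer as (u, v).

J(u,v) separates as P(u) + Q(v) + 4, so its minimum is min P + min Q + 4.
P'(u) = 8(u - 3)(u + 2)(u + 4) vanishes at u ∈ {-4, -2, 3}; Q'(v) = 6v + 18 vanishes at v ∈ {-3}.
Local minima of P (where P''>0): P(-4)=128, P(3)=-558. Local minima of Q: Q(-3)=-27.
So the global minimum of J is P(3) + Q(-3) + 4 = -558 − 27 + 4 = -581, attained at (3, -3).

(3, -3)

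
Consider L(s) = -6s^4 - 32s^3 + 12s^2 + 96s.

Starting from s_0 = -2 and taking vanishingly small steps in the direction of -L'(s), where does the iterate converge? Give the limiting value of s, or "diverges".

L'(s) = -24(s - 1)(s + 1)(s + 4), so L'(-2) = -144.
Gradient descent moves in the -L' direction, i.e. s is increasing.
The nearest critical point in that direction is s = -1, where L'' = 144 > 0 (a local minimum). The iterate converges there.

-1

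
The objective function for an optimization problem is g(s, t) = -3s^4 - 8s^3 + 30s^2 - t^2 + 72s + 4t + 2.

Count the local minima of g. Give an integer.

g separates as a function of s plus a function of t, so ∇g=0 decouples.
∂g/∂s = -12(s - 2)(s + 1)(s + 3) = 0 at s ∈ {-3, -1, 2}; ∂g/∂t = -2(t - 2) = 0 at t ∈ {2}.
The Hessian is diagonal: diag(g_ss, g_tt). Second derivatives: g_ss(-3)=-120, g_ss(-1)=72, g_ss(2)=-180; g_tt(2)=-2.
Local minima occur where both diagonal entries positive: none. Count: 0.

0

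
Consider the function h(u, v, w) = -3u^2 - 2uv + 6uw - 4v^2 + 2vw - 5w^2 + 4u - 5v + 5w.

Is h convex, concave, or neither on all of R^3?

concave

h is quadratic, so its Hessian is the constant matrix H = [[-6, -2, 6], [-2, -8, 2], [6, 2, -10]].
Leading principal minors: -6, 44, -176.
Signs alternate −, +, − ⇒ H ≺ 0 ⇒ concave.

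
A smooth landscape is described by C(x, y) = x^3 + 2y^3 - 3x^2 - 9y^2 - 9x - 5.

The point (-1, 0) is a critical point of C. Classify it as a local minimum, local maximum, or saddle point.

local maximum

The mixed partial ∂²C/∂x∂y is 0, so the Hessian at any point is diag(C_xx, C_yy) = diag(6(x - 1), 6(2y - 3)).
At (-1, 0): H = diag(-12, -18).
Both eigenvalues are negative, so H is negative definite: a local maximum.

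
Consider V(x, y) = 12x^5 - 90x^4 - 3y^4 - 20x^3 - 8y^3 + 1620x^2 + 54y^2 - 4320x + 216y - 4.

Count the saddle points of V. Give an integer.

6

V separates as a function of x plus a function of y, so ∇V=0 decouples.
∂V/∂x = 60(x - 4)(x - 3)(x - 2)(x + 3) = 0 at x ∈ {-3, 2, 3, 4}; ∂V/∂y = -12(y - 3)(y + 2)(y + 3) = 0 at y ∈ {-3, -2, 3}.
The Hessian is diagonal: diag(V_xx, V_yy). Second derivatives: V_xx(-3)=-12600, V_xx(2)=600, V_xx(3)=-360, V_xx(4)=840; V_yy(-3)=-72, V_yy(-2)=60, V_yy(3)=-360.
Saddle points occur where the two diagonal entries have opposite signs: (-3, -2), (2, -3), (2, 3), (3, -2), (4, -3), (4, 3). Count: 6.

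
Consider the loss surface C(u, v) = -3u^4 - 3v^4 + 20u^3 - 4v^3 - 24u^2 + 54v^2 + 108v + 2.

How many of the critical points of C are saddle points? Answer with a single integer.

C separates as a function of u plus a function of v, so ∇C=0 decouples.
∂C/∂u = -12u(u - 4)(u - 1) = 0 at u ∈ {0, 1, 4}; ∂C/∂v = -12(v - 3)(v + 1)(v + 3) = 0 at v ∈ {-3, -1, 3}.
The Hessian is diagonal: diag(C_uu, C_vv). Second derivatives: C_uu(0)=-48, C_uu(1)=36, C_uu(4)=-144; C_vv(-3)=-144, C_vv(-1)=96, C_vv(3)=-288.
Saddle points occur where the two diagonal entries have opposite signs: (0, -1), (1, -3), (1, 3), (4, -1). Count: 4.

4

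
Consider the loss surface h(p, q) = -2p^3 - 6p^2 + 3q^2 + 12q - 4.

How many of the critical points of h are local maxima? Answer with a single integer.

h separates as a function of p plus a function of q, so ∇h=0 decouples.
∂h/∂p = -6p(p + 2) = 0 at p ∈ {-2, 0}; ∂h/∂q = 6(q + 2) = 0 at q ∈ {-2}.
The Hessian is diagonal: diag(h_pp, h_qq). Second derivatives: h_pp(-2)=12, h_pp(0)=-12; h_qq(-2)=6.
Local maxima occur where both diagonal entries negative: none. Count: 0.

0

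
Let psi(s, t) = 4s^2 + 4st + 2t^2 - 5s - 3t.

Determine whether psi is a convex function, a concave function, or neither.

convex

psi is quadratic, so its Hessian is the constant matrix H = [[8, 4], [4, 4]].
det(H) = 16, tr(H) = 12.
det(H) > 0 and tr(H) > 0, so H is positive definite everywhere: convex.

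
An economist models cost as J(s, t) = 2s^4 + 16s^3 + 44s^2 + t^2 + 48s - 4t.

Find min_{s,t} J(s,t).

-22

J(s,t) separates as P(s) + Q(t), so its minimum is min P + min Q.
P'(s) = 8(s + 1)(s + 2)(s + 3) vanishes at s ∈ {-3, -2, -1}; Q'(t) = 2(t - 2) vanishes at t ∈ {2}.
Local minima of P (where P''>0): P(-3)=-18, P(-1)=-18. Local minima of Q: Q(2)=-4.
So the global minimum of J is P(-3) + Q(2) = -18 − 4 = -22, attained at (-3, 2).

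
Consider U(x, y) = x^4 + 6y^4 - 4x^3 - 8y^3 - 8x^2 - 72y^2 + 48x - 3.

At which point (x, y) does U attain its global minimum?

(-2, 3)

U(x,y) separates as P(x) + Q(y) − 3, so its minimum is min P + min Q − 3.
P'(x) = 4(x - 3)(x - 2)(x + 2) vanishes at x ∈ {-2, 2, 3}; Q'(y) = 24y(y - 3)(y + 2) vanishes at y ∈ {-2, 0, 3}.
Local minima of P (where P''>0): P(-2)=-80, P(3)=45. Local minima of Q: Q(-2)=-128, Q(3)=-378.
So the global minimum of U is P(-2) + Q(3) − 3 = -80 − 378 − 3 = -461, attained at (-2, 3).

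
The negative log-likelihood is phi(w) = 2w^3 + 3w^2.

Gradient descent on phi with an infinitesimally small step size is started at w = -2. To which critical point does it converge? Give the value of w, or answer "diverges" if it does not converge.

phi'(w) = 6w(w + 1), so phi'(-2) = 12.
Gradient descent moves in the -phi' direction, i.e. w is decreasing.
There is no critical point below w=-2, and phi' keeps the same sign, so the iterate runs off to −∞.

diverges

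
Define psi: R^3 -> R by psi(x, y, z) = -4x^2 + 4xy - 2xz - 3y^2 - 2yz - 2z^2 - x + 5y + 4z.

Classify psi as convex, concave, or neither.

concave

psi is quadratic, so its Hessian is the constant matrix H = [[-8, 4, -2], [4, -6, -2], [-2, -2, -4]].
Leading principal minors: -8, 32, -40.
Signs alternate −, +, − ⇒ H ≺ 0 ⇒ concave.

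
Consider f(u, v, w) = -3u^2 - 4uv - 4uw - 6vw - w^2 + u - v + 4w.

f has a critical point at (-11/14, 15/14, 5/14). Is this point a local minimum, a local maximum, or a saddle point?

saddle point

The Hessian is constant: H = [[-6, -4, -4], [-4, 0, -6], [-4, -6, -2]].
Leading principal minors: Δ₁ = -6, Δ₂ = -16, Δ₃ = 56.
The minors fit neither the all-positive nor the alternating-sign pattern, so H is indefinite: a saddle point.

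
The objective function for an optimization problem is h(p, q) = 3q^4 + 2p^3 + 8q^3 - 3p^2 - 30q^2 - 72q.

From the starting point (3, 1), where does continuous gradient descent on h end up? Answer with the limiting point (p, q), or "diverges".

(1, 2)

h is separable, so gradient descent decouples: p follows -∂h/∂p, q follows -∂h/∂q.
∂h/∂p = 6p(p - 1); at p=3 this is 36, so p decreases.
∂h/∂q = 12(q - 2)(q + 1)(q + 3); at q=1 this is -96, so q increases.
p converges to its nearest critical value 1 (a local min of the p-part); q converges to 2. The iterate converges to (1, 2).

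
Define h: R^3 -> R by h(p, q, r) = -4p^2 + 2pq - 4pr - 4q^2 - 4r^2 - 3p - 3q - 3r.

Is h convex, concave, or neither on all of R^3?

h is quadratic, so its Hessian is the constant matrix H = [[-8, 2, -4], [2, -8, 0], [-4, 0, -8]].
Leading principal minors: -8, 60, -352.
Signs alternate −, +, − ⇒ H ≺ 0 ⇒ concave.

concave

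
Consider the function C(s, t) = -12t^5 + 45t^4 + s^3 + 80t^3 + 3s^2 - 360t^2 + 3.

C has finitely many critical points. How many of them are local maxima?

2

C separates as a function of s plus a function of t, so ∇C=0 decouples.
∂C/∂s = 3s(s + 2) = 0 at s ∈ {-2, 0}; ∂C/∂t = -60t(t - 3)(t - 2)(t + 2) = 0 at t ∈ {-2, 0, 2, 3}.
The Hessian is diagonal: diag(C_ss, C_tt). Second derivatives: C_ss(-2)=-6, C_ss(0)=6; C_tt(-2)=2400, C_tt(0)=-720, C_tt(2)=480, C_tt(3)=-900.
Local maxima occur where both diagonal entries negative: (-2, 0), (-2, 3). Count: 2.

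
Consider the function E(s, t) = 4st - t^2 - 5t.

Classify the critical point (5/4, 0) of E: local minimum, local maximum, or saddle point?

saddle point

The Hessian of E is constant: H = [[0, 4], [4, -2]].
det(H) = 0·(-2) − 4² = -16.
Since det(H) < 0, H is indefinite and the critical point is a saddle point.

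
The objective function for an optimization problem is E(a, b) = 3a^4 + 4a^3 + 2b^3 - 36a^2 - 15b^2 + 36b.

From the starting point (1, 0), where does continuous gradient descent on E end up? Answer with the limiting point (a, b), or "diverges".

diverges

E is separable, so gradient descent decouples: a follows -∂E/∂a, b follows -∂E/∂b.
∂E/∂a = 12a(a - 2)(a + 3); at a=1 this is -48, so a increases.
∂E/∂b = 6(b - 3)(b - 2); at b=0 this is 36, so b decreases.
The b-coordinate has no critical point in that direction and runs off to infinity.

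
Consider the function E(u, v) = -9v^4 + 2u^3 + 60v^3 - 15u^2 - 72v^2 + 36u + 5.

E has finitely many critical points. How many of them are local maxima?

2

E separates as a function of u plus a function of v, so ∇E=0 decouples.
∂E/∂u = 6(u - 3)(u - 2) = 0 at u ∈ {2, 3}; ∂E/∂v = -36v(v - 4)(v - 1) = 0 at v ∈ {0, 1, 4}.
The Hessian is diagonal: diag(E_uu, E_vv). Second derivatives: E_uu(2)=-6, E_uu(3)=6; E_vv(0)=-144, E_vv(1)=108, E_vv(4)=-432.
Local maxima occur where both diagonal entries negative: (2, 0), (2, 4). Count: 2.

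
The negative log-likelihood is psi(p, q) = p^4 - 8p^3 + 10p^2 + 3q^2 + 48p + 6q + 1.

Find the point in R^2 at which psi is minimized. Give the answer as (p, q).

psi(p,q) separates as A(p) + B(q) + 1, so its minimum is min A + min B + 1.
A'(p) = 4(p - 4)(p - 3)(p + 1) vanishes at p ∈ {-1, 3, 4}; B'(q) = 6q + 6 vanishes at q ∈ {-1}.
Local minima of A (where A''>0): A(-1)=-29, A(4)=96. Local minima of B: B(-1)=-3.
So the global minimum of psi is A(-1) + B(-1) + 1 = -29 − 3 + 1 = -31, attained at (-1, -1).

(-1, -1)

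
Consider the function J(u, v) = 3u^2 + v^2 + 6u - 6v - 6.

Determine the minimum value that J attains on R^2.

J(u,v) separates as P(u) + Q(v) − 6, so its minimum is min P + min Q − 6.
P'(u) = 6u + 6 vanishes at u ∈ {-1}; Q'(v) = 2v - 6 vanishes at v ∈ {3}.
Local minima of P (where P''>0): P(-1)=-3. Local minima of Q: Q(3)=-9.
So the global minimum of J is P(-1) + Q(3) − 6 = -3 − 9 − 6 = -18, attained at (-1, 3).

-18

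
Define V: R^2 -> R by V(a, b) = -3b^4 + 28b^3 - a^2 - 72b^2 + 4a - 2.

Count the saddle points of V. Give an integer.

V separates as a function of a plus a function of b, so ∇V=0 decouples.
∂V/∂a = -2(a - 2) = 0 at a ∈ {2}; ∂V/∂b = -12b(b - 4)(b - 3) = 0 at b ∈ {0, 3, 4}.
The Hessian is diagonal: diag(V_aa, V_bb). Second derivatives: V_aa(2)=-2; V_bb(0)=-144, V_bb(3)=36, V_bb(4)=-48.
Saddle points occur where the two diagonal entries have opposite signs: (2, 3). Count: 1.

1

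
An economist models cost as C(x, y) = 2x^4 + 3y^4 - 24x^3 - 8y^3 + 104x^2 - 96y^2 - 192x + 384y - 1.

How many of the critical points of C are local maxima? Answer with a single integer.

1

C separates as a function of x plus a function of y, so ∇C=0 decouples.
∂C/∂x = 8(x - 4)(x - 3)(x - 2) = 0 at x ∈ {2, 3, 4}; ∂C/∂y = 12(y - 4)(y - 2)(y + 4) = 0 at y ∈ {-4, 2, 4}.
The Hessian is diagonal: diag(C_xx, C_yy). Second derivatives: C_xx(2)=16, C_xx(3)=-8, C_xx(4)=16; C_yy(-4)=576, C_yy(2)=-144, C_yy(4)=192.
Local maxima occur where both diagonal entries negative: (3, 2). Count: 1.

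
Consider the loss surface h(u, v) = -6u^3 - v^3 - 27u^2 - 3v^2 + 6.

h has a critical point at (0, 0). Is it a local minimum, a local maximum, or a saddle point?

The mixed partial ∂²h/∂u∂v is 0, so the Hessian at any point is diag(h_uu, h_vv) = diag(-18(2u + 3), -6(v + 1)).
At (0, 0): H = diag(-54, -6).
Both eigenvalues are negative, so H is negative definite: a local maximum.

local maximum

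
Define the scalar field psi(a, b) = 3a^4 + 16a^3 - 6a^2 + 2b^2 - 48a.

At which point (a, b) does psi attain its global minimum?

(-4, 0)

psi(a,b) separates as P(a) + Q(b), so its minimum is min P + min Q.
P'(a) = 12(a - 1)(a + 1)(a + 4) vanishes at a ∈ {-4, -1, 1}; Q'(b) = 4b vanishes at b ∈ {0}.
Local minima of P (where P''>0): P(-4)=-160, P(1)=-35. Local minima of Q: Q(0)=0.
So the global minimum of psi is P(-4) + Q(0) = -160 + 0 = -160, attained at (-4, 0).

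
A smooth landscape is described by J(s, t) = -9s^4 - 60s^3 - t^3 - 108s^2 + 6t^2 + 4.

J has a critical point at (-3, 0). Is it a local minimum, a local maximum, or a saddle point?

The mixed partial ∂²J/∂s∂t is 0, so the Hessian at any point is diag(J_ss, J_tt) = diag(-36(3s^2 + 10s + 6), 6(-t + 2)).
At (-3, 0): H = diag(-108, 12).
The eigenvalues have opposite signs, so H is indefinite: a saddle point.

saddle point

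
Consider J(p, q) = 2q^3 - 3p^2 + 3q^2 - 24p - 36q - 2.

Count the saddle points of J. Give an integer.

1

J separates as a function of p plus a function of q, so ∇J=0 decouples.
∂J/∂p = -6(p + 4) = 0 at p ∈ {-4}; ∂J/∂q = 6(q - 2)(q + 3) = 0 at q ∈ {-3, 2}.
The Hessian is diagonal: diag(J_pp, J_qq). Second derivatives: J_pp(-4)=-6; J_qq(-3)=-30, J_qq(2)=30.
Saddle points occur where the two diagonal entries have opposite signs: (-4, 2). Count: 1.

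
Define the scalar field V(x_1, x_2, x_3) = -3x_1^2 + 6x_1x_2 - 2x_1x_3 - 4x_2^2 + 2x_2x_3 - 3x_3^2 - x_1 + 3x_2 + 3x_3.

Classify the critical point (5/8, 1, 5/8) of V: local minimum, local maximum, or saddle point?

local maximum

The Hessian is constant: H = [[-6, 6, -2], [6, -8, 2], [-2, 2, -6]].
Leading principal minors: Δ₁ = -6, Δ₂ = 12, Δ₃ = -64.
The minors alternate sign starting negative (−, +, −), so H is negative definite: a local maximum.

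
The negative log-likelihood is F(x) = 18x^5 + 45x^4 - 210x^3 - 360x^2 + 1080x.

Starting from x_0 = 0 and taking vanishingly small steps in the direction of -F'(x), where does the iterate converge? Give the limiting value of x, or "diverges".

-2

F'(x) = 90(x - 2)(x - 1)(x + 2)(x + 3), so F'(0) = 1080.
Gradient descent moves in the -F' direction, i.e. x is decreasing.
The nearest critical point in that direction is x = -2, where F'' = 1080 > 0 (a local minimum). The iterate converges there.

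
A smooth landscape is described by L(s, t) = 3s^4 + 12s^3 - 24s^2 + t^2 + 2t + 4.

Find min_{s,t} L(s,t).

-381

L(s,t) separates as P(s) + Q(t) + 4, so its minimum is min P + min Q + 4.
P'(s) = 12s(s - 1)(s + 4) vanishes at s ∈ {-4, 0, 1}; Q'(t) = 2(t + 1) vanishes at t ∈ {-1}.
Local minima of P (where P''>0): P(-4)=-384, P(1)=-9. Local minima of Q: Q(-1)=-1.
So the global minimum of L is P(-4) + Q(-1) + 4 = -384 − 1 + 4 = -381, attained at (-4, -1).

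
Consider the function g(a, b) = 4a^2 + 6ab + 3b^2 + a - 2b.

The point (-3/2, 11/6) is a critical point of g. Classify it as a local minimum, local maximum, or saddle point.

The Hessian of g is constant: H = [[8, 6], [6, 6]].
det(H) = 8·6 − 6² = 12.
det(H) > 0 and tr(H) = 14 > 0, so H is positive definite and the point is a local minimum.

local minimum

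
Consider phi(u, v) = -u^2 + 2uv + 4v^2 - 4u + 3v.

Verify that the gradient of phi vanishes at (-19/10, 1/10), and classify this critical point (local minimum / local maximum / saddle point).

saddle point

∇phi = (-2u + 2v - 4, 2u + 8v + 3); substituting (-19/10, 1/10) gives ∇phi = (0, 0), so (-19/10, 1/10) is indeed a critical point.
The Hessian of phi is constant: H = [[-2, 2], [2, 8]].
det(H) = (-2)·8 − 2² = -20.
Since det(H) < 0, H is indefinite and the critical point is a saddle point.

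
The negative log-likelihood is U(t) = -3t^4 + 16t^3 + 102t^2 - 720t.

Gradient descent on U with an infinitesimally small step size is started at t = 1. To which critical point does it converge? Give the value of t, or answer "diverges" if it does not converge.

3

U'(t) = -12(t - 5)(t - 3)(t + 4), so U'(1) = -480.
Gradient descent moves in the -U' direction, i.e. t is increasing.
The nearest critical point in that direction is t = 3, where U'' = 168 > 0 (a local minimum). The iterate converges there.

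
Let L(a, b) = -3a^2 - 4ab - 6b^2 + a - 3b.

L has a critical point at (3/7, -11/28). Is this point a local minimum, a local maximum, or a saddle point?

local maximum

The Hessian of L is constant: H = [[-6, -4], [-4, -12]].
det(H) = (-6)·(-12) − (-4)² = 56.
det(H) > 0 and tr(H) = -18 < 0, so H is negative definite and the point is a local maximum.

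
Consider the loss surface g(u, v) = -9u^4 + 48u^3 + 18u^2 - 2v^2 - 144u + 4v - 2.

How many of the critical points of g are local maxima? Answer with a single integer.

2

g separates as a function of u plus a function of v, so ∇g=0 decouples.
∂g/∂u = -36(u - 4)(u - 1)(u + 1) = 0 at u ∈ {-1, 1, 4}; ∂g/∂v = -4(v - 1) = 0 at v ∈ {1}.
The Hessian is diagonal: diag(g_uu, g_vv). Second derivatives: g_uu(-1)=-360, g_uu(1)=216, g_uu(4)=-540; g_vv(1)=-4.
Local maxima occur where both diagonal entries negative: (-1, 1), (4, 1). Count: 2.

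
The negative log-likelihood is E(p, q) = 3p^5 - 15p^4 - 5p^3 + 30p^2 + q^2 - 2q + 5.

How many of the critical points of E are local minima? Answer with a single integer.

E separates as a function of p plus a function of q, so ∇E=0 decouples.
∂E/∂p = 15p(p - 4)(p - 1)(p + 1) = 0 at p ∈ {-1, 0, 1, 4}; ∂E/∂q = 2(q - 1) = 0 at q ∈ {1}.
The Hessian is diagonal: diag(E_pp, E_qq). Second derivatives: E_pp(-1)=-150, E_pp(0)=60, E_pp(1)=-90, E_pp(4)=900; E_qq(1)=2.
Local minima occur where both diagonal entries positive: (0, 1), (4, 1). Count: 2.

2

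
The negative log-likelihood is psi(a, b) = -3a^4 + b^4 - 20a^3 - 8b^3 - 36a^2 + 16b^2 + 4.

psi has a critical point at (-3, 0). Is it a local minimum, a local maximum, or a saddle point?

The mixed partial ∂²psi/∂a∂b is 0, so the Hessian at any point is diag(psi_aa, psi_bb) = diag(-12(3a^2 + 10a + 6), 4(3b^2 - 12b + 8)).
At (-3, 0): H = diag(-36, 32).
The eigenvalues have opposite signs, so H is indefinite: a saddle point.

saddle point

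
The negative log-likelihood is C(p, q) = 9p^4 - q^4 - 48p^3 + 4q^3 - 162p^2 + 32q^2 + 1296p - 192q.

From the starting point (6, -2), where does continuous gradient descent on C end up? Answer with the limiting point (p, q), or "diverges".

(4, 3)

C is separable, so gradient descent decouples: p follows -∂C/∂p, q follows -∂C/∂q.
∂C/∂p = 36(p - 4)(p - 3)(p + 3); at p=6 this is 1944, so p decreases.
∂C/∂q = -4(q - 4)(q - 3)(q + 4); at q=-2 this is -240, so q increases.
p converges to its nearest critical value 4 (a local min of the p-part); q converges to 3. The iterate converges to (4, 3).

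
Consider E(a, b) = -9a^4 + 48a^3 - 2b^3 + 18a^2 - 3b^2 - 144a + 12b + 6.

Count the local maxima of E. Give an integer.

E separates as a function of a plus a function of b, so ∇E=0 decouples.
∂E/∂a = -36(a - 4)(a - 1)(a + 1) = 0 at a ∈ {-1, 1, 4}; ∂E/∂b = -6(b - 1)(b + 2) = 0 at b ∈ {-2, 1}.
The Hessian is diagonal: diag(E_aa, E_bb). Second derivatives: E_aa(-1)=-360, E_aa(1)=216, E_aa(4)=-540; E_bb(-2)=18, E_bb(1)=-18.
Local maxima occur where both diagonal entries negative: (-1, 1), (4, 1). Count: 2.

2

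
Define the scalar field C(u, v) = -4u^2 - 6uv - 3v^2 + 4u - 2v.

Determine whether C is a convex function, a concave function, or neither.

C is quadratic, so its Hessian is the constant matrix H = [[-8, -6], [-6, -6]].
det(H) = 12, tr(H) = -14.
det(H) > 0 and tr(H) < 0, so H is negative definite everywhere: concave.

concave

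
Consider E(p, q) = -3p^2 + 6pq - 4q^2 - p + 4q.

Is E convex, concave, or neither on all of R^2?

concave

E is quadratic, so its Hessian is the constant matrix H = [[-6, 6], [6, -8]].
det(H) = 12, tr(H) = -14.
det(H) > 0 and tr(H) < 0, so H is negative definite everywhere: concave.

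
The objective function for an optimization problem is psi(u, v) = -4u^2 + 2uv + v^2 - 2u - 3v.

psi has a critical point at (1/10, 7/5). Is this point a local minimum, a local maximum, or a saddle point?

The Hessian of psi is constant: H = [[-8, 2], [2, 2]].
det(H) = (-8)·2 − 2² = -20.
Since det(H) < 0, H is indefinite and the critical point is a saddle point.

saddle point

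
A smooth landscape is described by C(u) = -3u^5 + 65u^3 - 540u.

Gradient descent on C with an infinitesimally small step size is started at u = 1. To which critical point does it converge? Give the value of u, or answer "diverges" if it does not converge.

2

C'(u) = -15(u - 3)(u - 2)(u + 2)(u + 3), so C'(1) = -360.
Gradient descent moves in the -C' direction, i.e. u is increasing.
The nearest critical point in that direction is u = 2, where C'' = 300 > 0 (a local minimum). The iterate converges there.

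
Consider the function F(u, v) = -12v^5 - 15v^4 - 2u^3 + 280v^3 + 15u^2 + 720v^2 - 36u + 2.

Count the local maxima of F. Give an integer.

2

F separates as a function of u plus a function of v, so ∇F=0 decouples.
∂F/∂u = -6(u - 3)(u - 2) = 0 at u ∈ {2, 3}; ∂F/∂v = -60v(v - 4)(v + 2)(v + 3) = 0 at v ∈ {-3, -2, 0, 4}.
The Hessian is diagonal: diag(F_uu, F_vv). Second derivatives: F_uu(2)=6, F_uu(3)=-6; F_vv(-3)=1260, F_vv(-2)=-720, F_vv(0)=1440, F_vv(4)=-10080.
Local maxima occur where both diagonal entries negative: (3, -2), (3, 4). Count: 2.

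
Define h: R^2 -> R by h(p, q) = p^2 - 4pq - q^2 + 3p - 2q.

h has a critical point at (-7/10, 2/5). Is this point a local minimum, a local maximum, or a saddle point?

saddle point

The Hessian of h is constant: H = [[2, -4], [-4, -2]].
det(H) = 2·(-2) − (-4)² = -20.
Since det(H) < 0, H is indefinite and the critical point is a saddle point.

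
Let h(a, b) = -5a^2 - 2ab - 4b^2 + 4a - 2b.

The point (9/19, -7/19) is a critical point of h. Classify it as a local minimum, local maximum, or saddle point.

local maximum

The Hessian of h is constant: H = [[-10, -2], [-2, -8]].
det(H) = (-10)·(-8) − (-2)² = 76.
det(H) > 0 and tr(H) = -18 < 0, so H is negative definite and the point is a local maximum.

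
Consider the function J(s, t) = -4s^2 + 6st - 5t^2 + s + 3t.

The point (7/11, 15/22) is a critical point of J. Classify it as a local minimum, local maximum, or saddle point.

The Hessian of J is constant: H = [[-8, 6], [6, -10]].
det(H) = (-8)·(-10) − 6² = 44.
det(H) > 0 and tr(H) = -18 < 0, so H is negative definite and the point is a local maximum.

local maximum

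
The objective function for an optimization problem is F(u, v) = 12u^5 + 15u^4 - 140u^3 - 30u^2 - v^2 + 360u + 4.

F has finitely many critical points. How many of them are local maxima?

F separates as a function of u plus a function of v, so ∇F=0 decouples.
∂F/∂u = 60(u - 2)(u - 1)(u + 1)(u + 3) = 0 at u ∈ {-3, -1, 1, 2}; ∂F/∂v = -2v = 0 at v ∈ {0}.
The Hessian is diagonal: diag(F_uu, F_vv). Second derivatives: F_uu(-3)=-2400, F_uu(-1)=720, F_uu(1)=-480, F_uu(2)=900; F_vv(0)=-2.
Local maxima occur where both diagonal entries negative: (-3, 0), (1, 0). Count: 2.

2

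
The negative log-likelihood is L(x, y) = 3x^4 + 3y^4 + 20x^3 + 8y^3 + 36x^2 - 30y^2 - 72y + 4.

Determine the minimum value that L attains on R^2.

-148

L(x,y) separates as P(x) + Q(y) + 4, so its minimum is min P + min Q + 4.
P'(x) = 12x(x + 2)(x + 3) vanishes at x ∈ {-3, -2, 0}; Q'(y) = 12(y - 2)(y + 1)(y + 3) vanishes at y ∈ {-3, -1, 2}.
Local minima of P (where P''>0): P(-3)=27, P(0)=0. Local minima of Q: Q(-3)=-27, Q(2)=-152.
So the global minimum of L is P(0) + Q(2) + 4 = 0 − 152 + 4 = -148, attained at (0, 2).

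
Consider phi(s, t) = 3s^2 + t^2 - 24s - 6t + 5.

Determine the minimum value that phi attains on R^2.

phi(s,t) separates as P(s) + Q(t) + 5, so its minimum is min P + min Q + 5.
P'(s) = 6s - 24 vanishes at s ∈ {4}; Q'(t) = 2(t - 3) vanishes at t ∈ {3}.
Local minima of P (where P''>0): P(4)=-48. Local minima of Q: Q(3)=-9.
So the global minimum of phi is P(4) + Q(3) + 5 = -48 − 9 + 5 = -52, attained at (4, 3).

-52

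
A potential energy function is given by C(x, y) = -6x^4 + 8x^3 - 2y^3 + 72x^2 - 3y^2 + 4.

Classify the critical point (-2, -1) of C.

The mixed partial ∂²C/∂x∂y is 0, so the Hessian at any point is diag(C_xx, C_yy) = diag(24(-3x^2 + 2x + 6), -6(2y + 1)).
At (-2, -1): H = diag(-240, 6).
The eigenvalues have opposite signs, so H is indefinite: a saddle point.

saddle point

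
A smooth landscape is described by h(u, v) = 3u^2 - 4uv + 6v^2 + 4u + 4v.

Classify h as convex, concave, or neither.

convex

h is quadratic, so its Hessian is the constant matrix H = [[6, -4], [-4, 12]].
det(H) = 56, tr(H) = 18.
det(H) > 0 and tr(H) > 0, so H is positive definite everywhere: convex.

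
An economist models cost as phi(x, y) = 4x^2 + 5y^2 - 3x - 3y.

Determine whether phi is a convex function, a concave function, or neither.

phi is quadratic, so its Hessian is the constant matrix H = [[8, 0], [0, 10]].
det(H) = 80, tr(H) = 18.
det(H) > 0 and tr(H) > 0, so H is positive definite everywhere: convex.

convex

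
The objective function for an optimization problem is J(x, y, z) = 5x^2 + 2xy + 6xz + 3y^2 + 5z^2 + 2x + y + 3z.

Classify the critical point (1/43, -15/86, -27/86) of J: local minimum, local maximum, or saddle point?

The Hessian is constant: H = [[10, 2, 6], [2, 6, 0], [6, 0, 10]].
Leading principal minors: Δ₁ = 10, Δ₂ = 56, Δ₃ = 344.
All leading minors are positive, so H is positive definite: a local minimum.

local minimum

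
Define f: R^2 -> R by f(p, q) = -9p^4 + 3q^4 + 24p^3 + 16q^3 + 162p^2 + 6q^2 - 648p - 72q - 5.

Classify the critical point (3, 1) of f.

saddle point

The mixed partial ∂²f/∂p∂q is 0, so the Hessian at any point is diag(f_pp, f_qq) = diag(36(-3p^2 + 4p + 9), 12(3q^2 + 8q + 1)).
At (3, 1): H = diag(-216, 144).
The eigenvalues have opposite signs, so H is indefinite: a saddle point.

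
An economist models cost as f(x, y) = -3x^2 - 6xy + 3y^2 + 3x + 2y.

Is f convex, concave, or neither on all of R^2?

f is quadratic, so its Hessian is the constant matrix H = [[-6, -6], [-6, 6]].
det(H) = -72, tr(H) = 0.
det(H) < 0, so H is indefinite: neither convex nor concave.

neither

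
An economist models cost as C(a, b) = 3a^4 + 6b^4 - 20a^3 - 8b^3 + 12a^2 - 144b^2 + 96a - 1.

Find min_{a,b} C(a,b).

C(a,b) separates as P(a) + Q(b) − 1, so its minimum is min P + min Q − 1.
P'(a) = 12(a - 4)(a - 2)(a + 1) vanishes at a ∈ {-1, 2, 4}; Q'(b) = 24b(b - 4)(b + 3) vanishes at b ∈ {-3, 0, 4}.
Local minima of P (where P''>0): P(-1)=-61, P(4)=64. Local minima of Q: Q(-3)=-594, Q(4)=-1280.
So the global minimum of C is P(-1) + Q(4) − 1 = -61 − 1280 − 1 = -1342, attained at (-1, 4).

-1342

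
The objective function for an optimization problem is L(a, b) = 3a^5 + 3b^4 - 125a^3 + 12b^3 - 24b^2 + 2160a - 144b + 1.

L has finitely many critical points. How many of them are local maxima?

L separates as a function of a plus a function of b, so ∇L=0 decouples.
∂L/∂a = 15(a - 4)(a - 3)(a + 3)(a + 4) = 0 at a ∈ {-4, -3, 3, 4}; ∂L/∂b = 12(b - 2)(b + 2)(b + 3) = 0 at b ∈ {-3, -2, 2}.
The Hessian is diagonal: diag(L_aa, L_bb). Second derivatives: L_aa(-4)=-840, L_aa(-3)=630, L_aa(3)=-630, L_aa(4)=840; L_bb(-3)=60, L_bb(-2)=-48, L_bb(2)=240.
Local maxima occur where both diagonal entries negative: (-4, -2), (3, -2). Count: 2.

2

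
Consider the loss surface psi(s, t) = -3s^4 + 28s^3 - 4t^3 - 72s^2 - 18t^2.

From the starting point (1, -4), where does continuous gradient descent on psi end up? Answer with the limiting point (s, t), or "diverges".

psi is separable, so gradient descent decouples: s follows -∂psi/∂s, t follows -∂psi/∂t.
∂psi/∂s = -12s(s - 4)(s - 3); at s=1 this is -72, so s increases.
∂psi/∂t = -12t(t + 3); at t=-4 this is -48, so t increases.
s converges to its nearest critical value 3 (a local min of the s-part); t converges to -3. The iterate converges to (3, -3).

(3, -3)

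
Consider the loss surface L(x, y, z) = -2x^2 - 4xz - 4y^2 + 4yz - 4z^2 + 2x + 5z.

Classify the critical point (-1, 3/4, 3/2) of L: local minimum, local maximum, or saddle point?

local maximum

The Hessian is constant: H = [[-4, 0, -4], [0, -8, 4], [-4, 4, -8]].
Leading principal minors: Δ₁ = -4, Δ₂ = 32, Δ₃ = -64.
The minors alternate sign starting negative (−, +, −), so H is negative definite: a local maximum.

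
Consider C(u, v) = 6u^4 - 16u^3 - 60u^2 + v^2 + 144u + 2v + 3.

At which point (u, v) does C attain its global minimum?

(-2, -1)

C(u,v) separates as P(u) + Q(v) + 3, so its minimum is min P + min Q + 3.
P'(u) = 24(u - 3)(u - 1)(u + 2) vanishes at u ∈ {-2, 1, 3}; Q'(v) = 2v + 2 vanishes at v ∈ {-1}.
Local minima of P (where P''>0): P(-2)=-304, P(3)=-54. Local minima of Q: Q(-1)=-1.
So the global minimum of C is P(-2) + Q(-1) + 3 = -304 − 1 + 3 = -302, attained at (-2, -1).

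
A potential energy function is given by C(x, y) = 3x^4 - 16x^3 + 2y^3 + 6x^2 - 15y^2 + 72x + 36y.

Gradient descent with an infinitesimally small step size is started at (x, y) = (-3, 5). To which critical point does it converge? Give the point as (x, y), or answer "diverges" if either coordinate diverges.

(-1, 3)

C is separable, so gradient descent decouples: x follows -∂C/∂x, y follows -∂C/∂y.
∂C/∂x = 12(x - 3)(x - 2)(x + 1); at x=-3 this is -720, so x increases.
∂C/∂y = 6(y - 3)(y - 2); at y=5 this is 36, so y decreases.
x converges to its nearest critical value -1 (a local min of the x-part); y converges to 3. The iterate converges to (-1, 3).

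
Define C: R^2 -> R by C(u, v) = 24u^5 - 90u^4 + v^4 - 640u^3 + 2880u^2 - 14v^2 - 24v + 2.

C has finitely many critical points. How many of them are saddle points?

C separates as a function of u plus a function of v, so ∇C=0 decouples.
∂C/∂u = 120u(u - 4)(u - 3)(u + 4) = 0 at u ∈ {-4, 0, 3, 4}; ∂C/∂v = 4(v - 3)(v + 1)(v + 2) = 0 at v ∈ {-2, -1, 3}.
The Hessian is diagonal: diag(C_uu, C_vv). Second derivatives: C_uu(-4)=-26880, C_uu(0)=5760, C_uu(3)=-2520, C_uu(4)=3840; C_vv(-2)=20, C_vv(-1)=-16, C_vv(3)=80.
Saddle points occur where the two diagonal entries have opposite signs: (-4, -2), (-4, 3), (0, -1), (3, -2), (3, 3), (4, -1). Count: 6.

6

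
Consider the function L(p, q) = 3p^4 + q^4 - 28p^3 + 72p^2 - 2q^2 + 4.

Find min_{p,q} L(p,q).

3

L(p,q) separates as A(p) + B(q) + 4, so its minimum is min A + min B + 4.
A'(p) = 12p(p - 4)(p - 3) vanishes at p ∈ {0, 3, 4}; B'(q) = 4q(q - 1)(q + 1) vanishes at q ∈ {-1, 0, 1}.
Local minima of A (where A''>0): A(0)=0, A(4)=128. Local minima of B: B(-1)=-1, B(1)=-1.
So the global minimum of L is A(0) + B(-1) + 4 = 0 − 1 + 4 = 3, attained at (0, -1).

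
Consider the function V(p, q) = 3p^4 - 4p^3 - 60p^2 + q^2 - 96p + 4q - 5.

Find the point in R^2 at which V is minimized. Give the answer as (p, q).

(4, -2)

V(p,q) separates as A(p) + B(q) − 5, so its minimum is min A + min B − 5.
A'(p) = 12(p - 4)(p + 1)(p + 2) vanishes at p ∈ {-2, -1, 4}; B'(q) = 2q + 4 vanishes at q ∈ {-2}.
Local minima of A (where A''>0): A(-2)=32, A(4)=-832. Local minima of B: B(-2)=-4.
So the global minimum of V is A(4) + B(-2) − 5 = -832 − 4 − 5 = -841, attained at (4, -2).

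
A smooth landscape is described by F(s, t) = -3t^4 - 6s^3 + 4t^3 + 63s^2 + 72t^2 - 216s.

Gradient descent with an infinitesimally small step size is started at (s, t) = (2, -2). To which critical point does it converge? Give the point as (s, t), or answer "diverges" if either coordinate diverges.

(3, 0)

F is separable, so gradient descent decouples: s follows -∂F/∂s, t follows -∂F/∂t.
∂F/∂s = -18(s - 4)(s - 3); at s=2 this is -36, so s increases.
∂F/∂t = -12t(t - 4)(t + 3); at t=-2 this is -144, so t increases.
s converges to its nearest critical value 3 (a local min of the s-part); t converges to 0. The iterate converges to (3, 0).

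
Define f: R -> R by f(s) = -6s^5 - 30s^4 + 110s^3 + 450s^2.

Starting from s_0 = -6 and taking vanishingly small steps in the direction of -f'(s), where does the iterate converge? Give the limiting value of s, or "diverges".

f'(s) = -30s(s - 3)(s + 2)(s + 5), so f'(-6) = -6480.
Gradient descent moves in the -f' direction, i.e. s is increasing.
The nearest critical point in that direction is s = -5, where f'' = 3600 > 0 (a local minimum). The iterate converges there.

-5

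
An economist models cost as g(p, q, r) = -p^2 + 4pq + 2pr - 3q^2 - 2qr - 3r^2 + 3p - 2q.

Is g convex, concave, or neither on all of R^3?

g is quadratic, so its Hessian is the constant matrix H = [[-2, 4, 2], [4, -6, -2], [2, -2, -6]].
Leading principal minors: -2, -4, 24.
Neither pattern holds ⇒ H is indefinite ⇒ neither convex nor concave.

neither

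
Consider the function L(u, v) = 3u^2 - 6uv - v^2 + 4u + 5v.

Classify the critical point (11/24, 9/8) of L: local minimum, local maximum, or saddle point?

saddle point

The Hessian of L is constant: H = [[6, -6], [-6, -2]].
det(H) = 6·(-2) − (-6)² = -48.
Since det(H) < 0, H is indefinite and the critical point is a saddle point.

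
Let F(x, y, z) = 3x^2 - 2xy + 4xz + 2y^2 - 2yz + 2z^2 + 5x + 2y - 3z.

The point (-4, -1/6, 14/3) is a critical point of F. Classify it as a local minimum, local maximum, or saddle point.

The Hessian is constant: H = [[6, -2, 4], [-2, 4, -2], [4, -2, 4]].
Leading principal minors: Δ₁ = 6, Δ₂ = 20, Δ₃ = 24.
All leading minors are positive, so H is positive definite: a local minimum.

local minimum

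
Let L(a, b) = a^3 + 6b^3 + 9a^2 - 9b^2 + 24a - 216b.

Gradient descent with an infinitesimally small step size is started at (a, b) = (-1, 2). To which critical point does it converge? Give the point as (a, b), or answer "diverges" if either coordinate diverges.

(-2, 4)

L is separable, so gradient descent decouples: a follows -∂L/∂a, b follows -∂L/∂b.
∂L/∂a = 3(a + 2)(a + 4); at a=-1 this is 9, so a decreases.
∂L/∂b = 18(b - 4)(b + 3); at b=2 this is -180, so b increases.
a converges to its nearest critical value -2 (a local min of the a-part); b converges to 4. The iterate converges to (-2, 4).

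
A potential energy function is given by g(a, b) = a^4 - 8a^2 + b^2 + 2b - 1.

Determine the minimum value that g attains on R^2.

-18

g(a,b) separates as P(a) + Q(b) − 1, so its minimum is min P + min Q − 1.
P'(a) = 4a(a - 2)(a + 2) vanishes at a ∈ {-2, 0, 2}; Q'(b) = 2b + 2 vanishes at b ∈ {-1}.
Local minima of P (where P''>0): P(-2)=-16, P(2)=-16. Local minima of Q: Q(-1)=-1.
So the global minimum of g is P(-2) + Q(-1) − 1 = -16 − 1 − 1 = -18, attained at (-2, -1).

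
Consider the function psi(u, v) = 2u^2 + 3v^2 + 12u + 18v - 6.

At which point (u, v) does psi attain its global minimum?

(-3, -3)

psi(u,v) separates as P(u) + Q(v) − 6, so its minimum is min P + min Q − 6.
P'(u) = 4u + 12 vanishes at u ∈ {-3}; Q'(v) = 6v + 18 vanishes at v ∈ {-3}.
Local minima of P (where P''>0): P(-3)=-18. Local minima of Q: Q(-3)=-27.
So the global minimum of psi is P(-3) + Q(-3) − 6 = -18 − 27 − 6 = -51, attained at (-3, -3).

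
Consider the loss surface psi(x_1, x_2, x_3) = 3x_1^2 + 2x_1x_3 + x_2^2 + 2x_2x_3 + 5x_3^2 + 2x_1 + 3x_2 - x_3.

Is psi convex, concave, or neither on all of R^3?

psi is quadratic, so its Hessian is the constant matrix H = [[6, 0, 2], [0, 2, 2], [2, 2, 10]].
Leading principal minors: 6, 12, 88.
All positive ⇒ H ≻ 0 ⇒ convex.

convex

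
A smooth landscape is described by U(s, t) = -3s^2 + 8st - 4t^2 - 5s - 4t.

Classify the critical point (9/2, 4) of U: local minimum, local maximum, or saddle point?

The Hessian of U is constant: H = [[-6, 8], [8, -8]].
det(H) = (-6)·(-8) − 8² = -16.
Since det(H) < 0, H is indefinite and the critical point is a saddle point.

saddle point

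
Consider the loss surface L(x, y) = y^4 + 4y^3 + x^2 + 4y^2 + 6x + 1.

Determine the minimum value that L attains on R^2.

-8

L(x,y) separates as P(x) + Q(y) + 1, so its minimum is min P + min Q + 1.
P'(x) = 2x + 6 vanishes at x ∈ {-3}; Q'(y) = 4y(y + 1)(y + 2) vanishes at y ∈ {-2, -1, 0}.
Local minima of P (where P''>0): P(-3)=-9. Local minima of Q: Q(-2)=0, Q(0)=0.
So the global minimum of L is P(-3) + Q(-2) + 1 = -9 + 0 + 1 = -8, attained at (-3, -2).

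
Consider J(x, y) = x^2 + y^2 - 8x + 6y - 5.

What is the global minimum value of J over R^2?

J(x,y) separates as P(x) + Q(y) − 5, so its minimum is min P + min Q − 5.
P'(x) = 2x - 8 vanishes at x ∈ {4}; Q'(y) = 2y + 6 vanishes at y ∈ {-3}.
Local minima of P (where P''>0): P(4)=-16. Local minima of Q: Q(-3)=-9.
So the global minimum of J is P(4) + Q(-3) − 5 = -16 − 9 − 5 = -30, attained at (4, -3).

-30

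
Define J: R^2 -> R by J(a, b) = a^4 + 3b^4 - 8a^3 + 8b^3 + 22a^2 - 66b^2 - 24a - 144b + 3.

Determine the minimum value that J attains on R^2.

-573

J(a,b) separates as P(a) + Q(b) + 3, so its minimum is min P + min Q + 3.
P'(a) = 4(a - 3)(a - 2)(a - 1) vanishes at a ∈ {1, 2, 3}; Q'(b) = 12(b - 3)(b + 1)(b + 4) vanishes at b ∈ {-4, -1, 3}.
Local minima of P (where P''>0): P(1)=-9, P(3)=-9. Local minima of Q: Q(-4)=-224, Q(3)=-567.
So the global minimum of J is P(1) + Q(3) + 3 = -9 − 567 + 3 = -573, attained at (1, 3).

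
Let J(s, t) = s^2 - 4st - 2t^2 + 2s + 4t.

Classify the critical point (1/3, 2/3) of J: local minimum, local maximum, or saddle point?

saddle point

The Hessian of J is constant: H = [[2, -4], [-4, -4]].
det(H) = 2·(-4) − (-4)² = -24.
Since det(H) < 0, H is indefinite and the critical point is a saddle point.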